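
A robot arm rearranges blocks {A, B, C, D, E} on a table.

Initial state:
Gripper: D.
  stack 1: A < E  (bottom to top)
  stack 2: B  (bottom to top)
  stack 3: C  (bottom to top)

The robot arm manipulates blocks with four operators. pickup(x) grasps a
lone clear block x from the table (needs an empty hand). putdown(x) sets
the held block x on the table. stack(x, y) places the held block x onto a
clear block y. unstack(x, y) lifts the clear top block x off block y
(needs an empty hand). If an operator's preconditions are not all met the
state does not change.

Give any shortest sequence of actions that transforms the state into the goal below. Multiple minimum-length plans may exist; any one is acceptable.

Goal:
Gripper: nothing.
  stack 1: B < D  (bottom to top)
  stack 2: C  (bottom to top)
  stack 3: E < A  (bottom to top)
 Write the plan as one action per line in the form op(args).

step 1 (stack(D, B)): towers=[A/E; B/D; C] holding=-
step 2 (unstack(E, A)): towers=[A; B/D; C] holding=E
step 3 (putdown(E)): towers=[A; B/D; C; E] holding=-
step 4 (pickup(A)): towers=[B/D; C; E] holding=A
step 5 (stack(A, E)): towers=[B/D; C; E/A] holding=-
goal check: towers=[B/D; C; E/A] holding=- — reached (length 5, optimal by BFS)

stack(D, B)
unstack(E, A)
putdown(E)
pickup(A)
stack(A, E)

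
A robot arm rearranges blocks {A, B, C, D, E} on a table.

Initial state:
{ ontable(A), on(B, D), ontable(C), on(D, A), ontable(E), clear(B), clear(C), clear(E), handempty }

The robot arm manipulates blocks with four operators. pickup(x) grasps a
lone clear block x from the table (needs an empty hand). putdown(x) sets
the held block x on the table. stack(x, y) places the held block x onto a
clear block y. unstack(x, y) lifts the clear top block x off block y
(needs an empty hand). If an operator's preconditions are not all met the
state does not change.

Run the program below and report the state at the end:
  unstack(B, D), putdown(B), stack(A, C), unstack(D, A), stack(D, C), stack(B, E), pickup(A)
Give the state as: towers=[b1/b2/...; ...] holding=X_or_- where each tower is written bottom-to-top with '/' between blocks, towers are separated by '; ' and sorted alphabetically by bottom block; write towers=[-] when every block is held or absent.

towers=[B; C/D; E] holding=A

step 1 (unstack(B, D)): towers=[A/D; C; E] holding=B
step 2 (putdown(B)): towers=[A/D; B; C; E] holding=-
step 3 (stack(A, C)) [no-op]: towers=[A/D; B; C; E] holding=-
step 4 (unstack(D, A)): towers=[A; B; C; E] holding=D
step 5 (stack(D, C)): towers=[A; B; C/D; E] holding=-
step 6 (stack(B, E)) [no-op]: towers=[A; B; C/D; E] holding=-
step 7 (pickup(A)): towers=[B; C/D; E] holding=A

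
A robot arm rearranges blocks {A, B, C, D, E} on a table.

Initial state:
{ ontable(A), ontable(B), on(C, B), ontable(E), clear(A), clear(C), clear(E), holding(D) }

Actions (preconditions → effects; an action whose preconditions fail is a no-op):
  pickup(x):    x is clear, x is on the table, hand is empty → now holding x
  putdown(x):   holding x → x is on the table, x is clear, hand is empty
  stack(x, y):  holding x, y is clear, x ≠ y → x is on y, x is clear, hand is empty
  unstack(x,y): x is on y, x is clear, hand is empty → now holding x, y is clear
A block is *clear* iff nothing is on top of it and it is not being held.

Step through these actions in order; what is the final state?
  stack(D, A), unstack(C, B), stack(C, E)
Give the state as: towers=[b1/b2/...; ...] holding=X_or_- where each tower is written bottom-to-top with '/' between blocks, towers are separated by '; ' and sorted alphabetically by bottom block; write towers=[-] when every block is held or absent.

towers=[A/D; B; E/C] holding=-

step 1 (stack(D, A)): towers=[A/D; B/C; E] holding=-
step 2 (unstack(C, B)): towers=[A/D; B; E] holding=C
step 3 (stack(C, E)): towers=[A/D; B; E/C] holding=-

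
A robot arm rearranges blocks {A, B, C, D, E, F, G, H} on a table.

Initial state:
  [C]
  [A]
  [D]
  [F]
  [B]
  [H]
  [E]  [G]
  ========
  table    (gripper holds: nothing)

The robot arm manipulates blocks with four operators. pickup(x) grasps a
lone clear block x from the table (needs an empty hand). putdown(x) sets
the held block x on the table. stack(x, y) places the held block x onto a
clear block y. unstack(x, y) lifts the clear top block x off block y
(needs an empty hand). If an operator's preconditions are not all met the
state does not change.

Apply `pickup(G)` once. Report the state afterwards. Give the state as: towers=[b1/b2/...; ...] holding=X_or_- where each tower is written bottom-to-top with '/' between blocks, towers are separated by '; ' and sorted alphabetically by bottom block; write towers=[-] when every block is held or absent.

towers=[E/H/B/F/D/A/C] holding=G

before: towers=[E/H/B/F/D/A/C; G] holding=-
pre[pickup(G)]: clear(G) yes, ontable(G) yes, handempty yes
all met → apply pickup(G)
after:  towers=[E/H/B/F/D/A/C] holding=G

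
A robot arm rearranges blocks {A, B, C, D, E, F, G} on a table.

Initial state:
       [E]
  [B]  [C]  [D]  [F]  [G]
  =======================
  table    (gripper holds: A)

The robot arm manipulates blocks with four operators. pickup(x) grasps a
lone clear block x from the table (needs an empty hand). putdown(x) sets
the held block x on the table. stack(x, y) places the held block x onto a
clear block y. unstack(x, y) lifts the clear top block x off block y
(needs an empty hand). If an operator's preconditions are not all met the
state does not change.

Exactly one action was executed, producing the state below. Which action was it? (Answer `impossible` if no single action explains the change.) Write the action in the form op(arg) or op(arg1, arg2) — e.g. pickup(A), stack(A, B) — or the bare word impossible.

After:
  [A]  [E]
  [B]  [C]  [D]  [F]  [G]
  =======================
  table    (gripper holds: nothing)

target: towers=[B/A; C/E; D; F; G] holding=-
        putdown(A) → towers=[A; B; C/E; D; F; G] holding=-
       stack(A, B) → towers=[B/A; C/E; D; F; G] holding=-  ← match
       stack(A, F) → towers=[B; C/E; D; F/A; G] holding=-
       stack(A, G) → towers=[B; C/E; D; F; G/A] holding=-
       stack(A, D) → towers=[B; C/E; D/A; F; G] holding=-
       stack(A, E) → towers=[B; C/E/A; D; F; G] holding=-

stack(A, B)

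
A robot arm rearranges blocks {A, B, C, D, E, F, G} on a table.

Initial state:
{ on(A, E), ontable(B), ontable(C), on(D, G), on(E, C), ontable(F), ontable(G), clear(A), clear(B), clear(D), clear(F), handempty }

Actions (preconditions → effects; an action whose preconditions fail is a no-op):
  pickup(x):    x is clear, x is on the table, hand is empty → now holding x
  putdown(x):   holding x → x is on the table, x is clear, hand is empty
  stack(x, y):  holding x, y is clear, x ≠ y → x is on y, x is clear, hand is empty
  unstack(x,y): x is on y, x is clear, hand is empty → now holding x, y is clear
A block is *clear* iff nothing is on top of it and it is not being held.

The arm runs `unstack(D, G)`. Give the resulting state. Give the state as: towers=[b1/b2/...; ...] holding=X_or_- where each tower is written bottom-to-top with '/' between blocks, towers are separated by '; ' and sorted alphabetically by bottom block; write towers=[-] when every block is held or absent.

towers=[B; C/E/A; F; G] holding=D

before: towers=[B; C/E/A; F; G/D] holding=-
pre[unstack(D, G)]: on(D,G) yes, clear(D) yes, handempty yes
all met → apply unstack(D, G)
after:  towers=[B; C/E/A; F; G] holding=D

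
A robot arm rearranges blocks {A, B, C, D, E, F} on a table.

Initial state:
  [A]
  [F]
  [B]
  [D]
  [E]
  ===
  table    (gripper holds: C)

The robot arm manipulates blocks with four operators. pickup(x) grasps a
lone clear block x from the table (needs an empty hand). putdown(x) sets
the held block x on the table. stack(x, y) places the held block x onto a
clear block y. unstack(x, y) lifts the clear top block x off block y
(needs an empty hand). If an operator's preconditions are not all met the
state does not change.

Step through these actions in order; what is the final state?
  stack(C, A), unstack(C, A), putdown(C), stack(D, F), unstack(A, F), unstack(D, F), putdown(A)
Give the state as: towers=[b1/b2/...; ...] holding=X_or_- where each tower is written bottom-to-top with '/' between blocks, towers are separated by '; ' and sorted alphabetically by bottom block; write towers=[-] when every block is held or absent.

towers=[A; C; E/D/B/F] holding=-

step 1 (stack(C, A)): towers=[E/D/B/F/A/C] holding=-
step 2 (unstack(C, A)): towers=[E/D/B/F/A] holding=C
step 3 (putdown(C)): towers=[C; E/D/B/F/A] holding=-
step 4 (stack(D, F)) [no-op]: towers=[C; E/D/B/F/A] holding=-
step 5 (unstack(A, F)): towers=[C; E/D/B/F] holding=A
step 6 (unstack(D, F)) [no-op]: towers=[C; E/D/B/F] holding=A
step 7 (putdown(A)): towers=[A; C; E/D/B/F] holding=-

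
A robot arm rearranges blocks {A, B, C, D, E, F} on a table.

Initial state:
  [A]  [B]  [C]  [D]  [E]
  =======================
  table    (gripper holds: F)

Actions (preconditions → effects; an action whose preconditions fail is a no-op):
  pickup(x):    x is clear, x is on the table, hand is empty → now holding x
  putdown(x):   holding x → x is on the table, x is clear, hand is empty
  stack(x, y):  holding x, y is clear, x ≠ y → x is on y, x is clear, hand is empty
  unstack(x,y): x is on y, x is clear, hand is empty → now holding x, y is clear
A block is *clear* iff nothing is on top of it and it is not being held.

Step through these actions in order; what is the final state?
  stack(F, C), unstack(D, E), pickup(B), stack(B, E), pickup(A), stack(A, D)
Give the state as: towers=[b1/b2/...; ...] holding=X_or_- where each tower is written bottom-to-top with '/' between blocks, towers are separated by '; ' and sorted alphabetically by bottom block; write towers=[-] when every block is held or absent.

towers=[C/F; D/A; E/B] holding=-

step 1 (stack(F, C)): towers=[A; B; C/F; D; E] holding=-
step 2 (unstack(D, E)) [no-op]: towers=[A; B; C/F; D; E] holding=-
step 3 (pickup(B)): towers=[A; C/F; D; E] holding=B
step 4 (stack(B, E)): towers=[A; C/F; D; E/B] holding=-
step 5 (pickup(A)): towers=[C/F; D; E/B] holding=A
step 6 (stack(A, D)): towers=[C/F; D/A; E/B] holding=-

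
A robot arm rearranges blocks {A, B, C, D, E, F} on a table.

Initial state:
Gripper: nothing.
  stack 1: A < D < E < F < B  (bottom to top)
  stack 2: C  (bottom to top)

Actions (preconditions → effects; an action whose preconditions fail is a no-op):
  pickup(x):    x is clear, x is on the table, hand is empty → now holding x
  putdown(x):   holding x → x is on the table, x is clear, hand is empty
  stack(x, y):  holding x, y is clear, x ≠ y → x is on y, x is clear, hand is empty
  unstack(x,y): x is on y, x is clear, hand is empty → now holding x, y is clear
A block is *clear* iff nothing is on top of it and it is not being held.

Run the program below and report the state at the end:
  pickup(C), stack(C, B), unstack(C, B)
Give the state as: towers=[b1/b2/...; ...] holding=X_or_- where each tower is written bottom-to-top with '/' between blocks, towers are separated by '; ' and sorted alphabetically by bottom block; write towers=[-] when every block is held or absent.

step 1 (pickup(C)): towers=[A/D/E/F/B] holding=C
step 2 (stack(C, B)): towers=[A/D/E/F/B/C] holding=-
step 3 (unstack(C, B)): towers=[A/D/E/F/B] holding=C

towers=[A/D/E/F/B] holding=C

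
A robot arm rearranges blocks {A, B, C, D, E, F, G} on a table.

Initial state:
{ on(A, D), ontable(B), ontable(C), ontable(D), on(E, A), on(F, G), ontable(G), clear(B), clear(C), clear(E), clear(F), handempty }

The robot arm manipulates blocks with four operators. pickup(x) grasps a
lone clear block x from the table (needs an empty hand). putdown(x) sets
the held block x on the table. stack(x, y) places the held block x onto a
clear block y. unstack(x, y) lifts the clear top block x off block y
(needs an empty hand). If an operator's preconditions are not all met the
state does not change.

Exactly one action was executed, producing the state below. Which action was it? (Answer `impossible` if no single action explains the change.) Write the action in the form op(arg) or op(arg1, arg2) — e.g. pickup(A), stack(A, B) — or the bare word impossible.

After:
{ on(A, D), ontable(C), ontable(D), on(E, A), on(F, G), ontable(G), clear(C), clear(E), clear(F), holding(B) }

target: towers=[C; D/A/E; G/F] holding=B
         pickup(B) → towers=[C; D/A/E; G/F] holding=B  ← match
     unstack(F, G) → towers=[B; C; D/A/E; G] holding=F
     unstack(E, A) → towers=[B; C; D/A; G/F] holding=E
         pickup(C) → towers=[B; D/A/E; G/F] holding=C

pickup(B)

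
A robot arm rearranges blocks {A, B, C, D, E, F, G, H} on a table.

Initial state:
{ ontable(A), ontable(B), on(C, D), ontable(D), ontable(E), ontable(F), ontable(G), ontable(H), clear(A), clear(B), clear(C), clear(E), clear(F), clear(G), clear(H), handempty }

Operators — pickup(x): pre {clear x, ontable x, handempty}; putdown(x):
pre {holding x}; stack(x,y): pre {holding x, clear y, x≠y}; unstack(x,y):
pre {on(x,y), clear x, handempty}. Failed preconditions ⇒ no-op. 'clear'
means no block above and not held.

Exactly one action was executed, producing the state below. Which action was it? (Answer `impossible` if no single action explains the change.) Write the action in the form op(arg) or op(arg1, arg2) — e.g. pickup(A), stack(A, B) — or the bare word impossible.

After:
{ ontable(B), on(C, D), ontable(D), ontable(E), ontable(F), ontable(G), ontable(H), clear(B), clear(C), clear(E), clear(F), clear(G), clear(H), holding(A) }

pickup(A)

target: towers=[B; D/C; E; F; G; H] holding=A
         pickup(G) → towers=[A; B; D/C; E; F; H] holding=G
         pickup(A) → towers=[B; D/C; E; F; G; H] holding=A  ← match
         pickup(E) → towers=[A; B; D/C; F; G; H] holding=E
         pickup(H) → towers=[A; B; D/C; E; F; G] holding=H
         pickup(B) → towers=[A; D/C; E; F; G; H] holding=B
         pickup(F) → towers=[A; B; D/C; E; G; H] holding=F
     unstack(C, D) → towers=[A; B; D; E; F; G; H] holding=C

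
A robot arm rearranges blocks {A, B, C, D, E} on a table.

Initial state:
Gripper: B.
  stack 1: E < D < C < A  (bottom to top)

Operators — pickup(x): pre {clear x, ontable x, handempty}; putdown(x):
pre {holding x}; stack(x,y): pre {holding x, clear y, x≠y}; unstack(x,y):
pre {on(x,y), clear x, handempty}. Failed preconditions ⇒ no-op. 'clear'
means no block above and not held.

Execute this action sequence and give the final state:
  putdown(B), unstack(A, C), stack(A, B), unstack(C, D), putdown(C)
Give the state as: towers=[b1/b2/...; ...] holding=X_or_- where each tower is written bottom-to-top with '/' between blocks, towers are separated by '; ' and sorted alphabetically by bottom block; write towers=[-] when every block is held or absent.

towers=[B/A; C; E/D] holding=-

step 1 (putdown(B)): towers=[B; E/D/C/A] holding=-
step 2 (unstack(A, C)): towers=[B; E/D/C] holding=A
step 3 (stack(A, B)): towers=[B/A; E/D/C] holding=-
step 4 (unstack(C, D)): towers=[B/A; E/D] holding=C
step 5 (putdown(C)): towers=[B/A; C; E/D] holding=-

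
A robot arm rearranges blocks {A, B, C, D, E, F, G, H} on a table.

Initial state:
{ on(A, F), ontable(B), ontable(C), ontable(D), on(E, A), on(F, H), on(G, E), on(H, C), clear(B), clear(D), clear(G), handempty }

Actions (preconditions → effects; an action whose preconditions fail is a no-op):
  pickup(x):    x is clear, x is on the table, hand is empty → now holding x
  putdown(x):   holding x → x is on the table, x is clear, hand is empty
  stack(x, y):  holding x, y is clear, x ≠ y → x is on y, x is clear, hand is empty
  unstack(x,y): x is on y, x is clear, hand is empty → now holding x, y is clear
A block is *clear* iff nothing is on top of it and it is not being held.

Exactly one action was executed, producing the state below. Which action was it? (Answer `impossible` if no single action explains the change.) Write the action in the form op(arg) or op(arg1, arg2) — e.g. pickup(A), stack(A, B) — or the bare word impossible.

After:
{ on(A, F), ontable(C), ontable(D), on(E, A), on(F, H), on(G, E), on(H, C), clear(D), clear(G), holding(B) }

target: towers=[C/H/F/A/E/G; D] holding=B
     unstack(G, E) → towers=[B; C/H/F/A/E; D] holding=G
         pickup(B) → towers=[C/H/F/A/E/G; D] holding=B  ← match
         pickup(D) → towers=[B; C/H/F/A/E/G] holding=D

pickup(B)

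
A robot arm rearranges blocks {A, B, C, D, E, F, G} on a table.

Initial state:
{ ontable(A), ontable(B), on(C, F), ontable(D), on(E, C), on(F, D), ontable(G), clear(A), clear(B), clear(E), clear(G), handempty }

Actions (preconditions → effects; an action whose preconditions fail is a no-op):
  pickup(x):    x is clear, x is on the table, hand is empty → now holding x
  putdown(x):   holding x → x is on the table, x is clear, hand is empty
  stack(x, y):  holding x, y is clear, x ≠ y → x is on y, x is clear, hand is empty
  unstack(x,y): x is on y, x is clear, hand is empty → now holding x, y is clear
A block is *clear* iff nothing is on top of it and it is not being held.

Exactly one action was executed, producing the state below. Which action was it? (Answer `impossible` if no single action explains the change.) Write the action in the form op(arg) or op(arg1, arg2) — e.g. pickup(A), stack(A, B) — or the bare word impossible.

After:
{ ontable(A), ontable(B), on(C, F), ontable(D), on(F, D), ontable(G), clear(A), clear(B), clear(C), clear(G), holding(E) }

target: towers=[A; B; D/F/C; G] holding=E
         pickup(B) → towers=[A; D/F/C/E; G] holding=B
         pickup(G) → towers=[A; B; D/F/C/E] holding=G
         pickup(A) → towers=[B; D/F/C/E; G] holding=A
     unstack(E, C) → towers=[A; B; D/F/C; G] holding=E  ← match

unstack(E, C)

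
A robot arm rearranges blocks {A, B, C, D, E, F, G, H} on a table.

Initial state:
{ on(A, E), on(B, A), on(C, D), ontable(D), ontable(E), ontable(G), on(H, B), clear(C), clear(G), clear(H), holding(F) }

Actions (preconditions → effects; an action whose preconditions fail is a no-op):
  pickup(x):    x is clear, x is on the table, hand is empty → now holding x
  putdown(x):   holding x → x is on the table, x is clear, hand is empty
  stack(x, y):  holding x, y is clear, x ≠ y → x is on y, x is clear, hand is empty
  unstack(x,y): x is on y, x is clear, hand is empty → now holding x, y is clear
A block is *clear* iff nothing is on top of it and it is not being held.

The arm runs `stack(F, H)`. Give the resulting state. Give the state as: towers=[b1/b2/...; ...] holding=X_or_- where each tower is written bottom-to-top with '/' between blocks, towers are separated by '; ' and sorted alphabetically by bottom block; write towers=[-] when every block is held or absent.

towers=[D/C; E/A/B/H/F; G] holding=-

before: towers=[D/C; E/A/B/H; G] holding=F
pre[stack(F, H)]: holding(F) yes, clear(H) yes, F≠H yes
all met → apply stack(F, H)
after:  towers=[D/C; E/A/B/H/F; G] holding=-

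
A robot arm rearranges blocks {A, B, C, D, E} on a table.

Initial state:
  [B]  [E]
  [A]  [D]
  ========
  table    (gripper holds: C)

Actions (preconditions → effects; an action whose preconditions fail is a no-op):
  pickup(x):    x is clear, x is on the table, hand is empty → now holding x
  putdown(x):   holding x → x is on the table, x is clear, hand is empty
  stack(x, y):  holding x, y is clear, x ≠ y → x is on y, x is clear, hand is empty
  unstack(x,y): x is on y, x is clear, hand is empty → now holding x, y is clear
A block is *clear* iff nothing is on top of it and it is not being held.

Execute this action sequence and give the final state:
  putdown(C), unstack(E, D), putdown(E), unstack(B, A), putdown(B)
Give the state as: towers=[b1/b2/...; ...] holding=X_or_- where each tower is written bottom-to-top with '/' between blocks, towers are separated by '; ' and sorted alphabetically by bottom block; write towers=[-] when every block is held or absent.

step 1 (putdown(C)): towers=[A/B; C; D/E] holding=-
step 2 (unstack(E, D)): towers=[A/B; C; D] holding=E
step 3 (putdown(E)): towers=[A/B; C; D; E] holding=-
step 4 (unstack(B, A)): towers=[A; C; D; E] holding=B
step 5 (putdown(B)): towers=[A; B; C; D; E] holding=-

towers=[A; B; C; D; E] holding=-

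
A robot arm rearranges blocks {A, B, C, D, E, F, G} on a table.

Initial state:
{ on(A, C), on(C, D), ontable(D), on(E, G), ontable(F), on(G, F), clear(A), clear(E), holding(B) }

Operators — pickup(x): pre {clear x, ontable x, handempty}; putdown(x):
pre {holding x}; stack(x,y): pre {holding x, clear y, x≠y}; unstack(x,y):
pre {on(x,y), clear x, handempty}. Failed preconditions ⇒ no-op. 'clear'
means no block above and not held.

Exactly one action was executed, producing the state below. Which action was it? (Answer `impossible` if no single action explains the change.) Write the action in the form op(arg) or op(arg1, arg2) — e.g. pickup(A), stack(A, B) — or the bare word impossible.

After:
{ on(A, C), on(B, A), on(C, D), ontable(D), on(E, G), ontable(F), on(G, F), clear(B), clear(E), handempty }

target: towers=[D/C/A/B; F/G/E] holding=-
        putdown(B) → towers=[B; D/C/A; F/G/E] holding=-
       stack(B, A) → towers=[D/C/A/B; F/G/E] holding=-  ← match
       stack(B, E) → towers=[D/C/A; F/G/E/B] holding=-

stack(B, A)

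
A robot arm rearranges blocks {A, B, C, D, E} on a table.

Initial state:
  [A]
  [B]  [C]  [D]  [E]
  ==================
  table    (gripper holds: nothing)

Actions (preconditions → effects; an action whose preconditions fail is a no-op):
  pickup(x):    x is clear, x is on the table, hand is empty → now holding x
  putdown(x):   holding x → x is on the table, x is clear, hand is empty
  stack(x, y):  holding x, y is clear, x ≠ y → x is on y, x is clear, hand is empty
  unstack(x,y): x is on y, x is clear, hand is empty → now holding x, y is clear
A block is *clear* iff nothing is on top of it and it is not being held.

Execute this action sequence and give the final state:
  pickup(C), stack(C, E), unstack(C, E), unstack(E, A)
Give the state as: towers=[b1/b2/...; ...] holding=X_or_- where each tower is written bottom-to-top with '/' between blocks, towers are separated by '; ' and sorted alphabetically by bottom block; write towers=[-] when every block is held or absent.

towers=[B/A; D; E] holding=C

step 1 (pickup(C)): towers=[B/A; D; E] holding=C
step 2 (stack(C, E)): towers=[B/A; D; E/C] holding=-
step 3 (unstack(C, E)): towers=[B/A; D; E] holding=C
step 4 (unstack(E, A)) [no-op]: towers=[B/A; D; E] holding=C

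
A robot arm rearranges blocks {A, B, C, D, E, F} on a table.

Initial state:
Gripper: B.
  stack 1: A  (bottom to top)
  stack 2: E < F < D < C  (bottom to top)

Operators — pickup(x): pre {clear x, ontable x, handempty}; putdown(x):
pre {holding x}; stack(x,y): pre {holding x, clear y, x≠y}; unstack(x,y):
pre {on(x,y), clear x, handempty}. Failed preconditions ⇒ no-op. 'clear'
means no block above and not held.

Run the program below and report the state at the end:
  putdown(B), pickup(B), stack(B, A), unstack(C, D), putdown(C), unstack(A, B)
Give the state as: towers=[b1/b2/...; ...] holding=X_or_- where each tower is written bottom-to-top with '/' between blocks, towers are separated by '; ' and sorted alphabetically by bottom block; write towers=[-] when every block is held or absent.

towers=[A/B; C; E/F/D] holding=-

step 1 (putdown(B)): towers=[A; B; E/F/D/C] holding=-
step 2 (pickup(B)): towers=[A; E/F/D/C] holding=B
step 3 (stack(B, A)): towers=[A/B; E/F/D/C] holding=-
step 4 (unstack(C, D)): towers=[A/B; E/F/D] holding=C
step 5 (putdown(C)): towers=[A/B; C; E/F/D] holding=-
step 6 (unstack(A, B)) [no-op]: towers=[A/B; C; E/F/D] holding=-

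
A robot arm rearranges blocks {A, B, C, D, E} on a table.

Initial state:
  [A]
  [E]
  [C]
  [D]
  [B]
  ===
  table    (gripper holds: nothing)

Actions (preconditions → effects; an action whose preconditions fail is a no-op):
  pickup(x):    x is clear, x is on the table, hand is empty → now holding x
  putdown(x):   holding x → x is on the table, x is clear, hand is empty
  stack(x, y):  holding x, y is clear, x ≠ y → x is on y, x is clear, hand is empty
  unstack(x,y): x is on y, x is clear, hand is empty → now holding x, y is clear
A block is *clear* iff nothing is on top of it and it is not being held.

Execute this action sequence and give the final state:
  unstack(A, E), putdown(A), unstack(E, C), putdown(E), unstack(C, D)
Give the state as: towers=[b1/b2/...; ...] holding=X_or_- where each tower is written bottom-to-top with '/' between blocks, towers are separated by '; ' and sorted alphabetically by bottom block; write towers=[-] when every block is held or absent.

step 1 (unstack(A, E)): towers=[B/D/C/E] holding=A
step 2 (putdown(A)): towers=[A; B/D/C/E] holding=-
step 3 (unstack(E, C)): towers=[A; B/D/C] holding=E
step 4 (putdown(E)): towers=[A; B/D/C; E] holding=-
step 5 (unstack(C, D)): towers=[A; B/D; E] holding=C

towers=[A; B/D; E] holding=C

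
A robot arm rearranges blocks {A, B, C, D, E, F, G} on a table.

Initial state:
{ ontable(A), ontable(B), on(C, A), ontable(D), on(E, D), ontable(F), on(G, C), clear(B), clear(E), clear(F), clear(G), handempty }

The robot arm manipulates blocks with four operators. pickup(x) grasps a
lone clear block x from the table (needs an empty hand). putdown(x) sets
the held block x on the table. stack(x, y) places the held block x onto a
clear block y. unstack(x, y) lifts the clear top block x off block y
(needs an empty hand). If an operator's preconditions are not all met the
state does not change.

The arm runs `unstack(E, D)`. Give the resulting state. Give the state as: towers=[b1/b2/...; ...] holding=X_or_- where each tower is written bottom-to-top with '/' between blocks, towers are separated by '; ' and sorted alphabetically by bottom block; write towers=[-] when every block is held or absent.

towers=[A/C/G; B; D; F] holding=E

before: towers=[A/C/G; B; D/E; F] holding=-
pre[unstack(E, D)]: on(E,D) ✓, clear(E) ✓, handempty ✓
all met → apply unstack(E, D)
after:  towers=[A/C/G; B; D; F] holding=E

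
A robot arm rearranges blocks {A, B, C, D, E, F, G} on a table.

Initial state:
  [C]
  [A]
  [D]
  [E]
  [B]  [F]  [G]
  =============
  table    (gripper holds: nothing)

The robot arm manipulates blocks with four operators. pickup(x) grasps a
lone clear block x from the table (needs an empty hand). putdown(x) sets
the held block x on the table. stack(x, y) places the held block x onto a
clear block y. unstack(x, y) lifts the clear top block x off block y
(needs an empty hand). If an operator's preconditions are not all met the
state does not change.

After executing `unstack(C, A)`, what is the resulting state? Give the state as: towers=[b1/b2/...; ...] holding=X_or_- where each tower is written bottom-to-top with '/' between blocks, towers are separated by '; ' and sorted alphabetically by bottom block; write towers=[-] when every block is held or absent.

before: towers=[B/E/D/A/C; F; G] holding=-
pre[unstack(C, A)]: on(C,A) ok, clear(C) ok, handempty ok
all met → apply unstack(C, A)
after:  towers=[B/E/D/A; F; G] holding=C

towers=[B/E/D/A; F; G] holding=C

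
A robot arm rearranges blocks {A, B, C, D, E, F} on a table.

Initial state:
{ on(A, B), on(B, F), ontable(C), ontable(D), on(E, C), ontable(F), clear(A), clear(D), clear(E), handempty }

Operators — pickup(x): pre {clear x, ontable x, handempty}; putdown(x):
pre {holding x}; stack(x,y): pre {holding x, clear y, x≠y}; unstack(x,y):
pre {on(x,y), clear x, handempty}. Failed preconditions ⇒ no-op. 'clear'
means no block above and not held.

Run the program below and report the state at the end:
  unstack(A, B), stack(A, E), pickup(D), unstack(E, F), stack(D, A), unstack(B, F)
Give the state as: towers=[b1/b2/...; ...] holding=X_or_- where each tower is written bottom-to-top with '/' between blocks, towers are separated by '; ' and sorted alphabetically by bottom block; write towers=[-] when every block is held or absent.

step 1 (unstack(A, B)): towers=[C/E; D; F/B] holding=A
step 2 (stack(A, E)): towers=[C/E/A; D; F/B] holding=-
step 3 (pickup(D)): towers=[C/E/A; F/B] holding=D
step 4 (unstack(E, F)) [no-op]: towers=[C/E/A; F/B] holding=D
step 5 (stack(D, A)): towers=[C/E/A/D; F/B] holding=-
step 6 (unstack(B, F)): towers=[C/E/A/D; F] holding=B

towers=[C/E/A/D; F] holding=B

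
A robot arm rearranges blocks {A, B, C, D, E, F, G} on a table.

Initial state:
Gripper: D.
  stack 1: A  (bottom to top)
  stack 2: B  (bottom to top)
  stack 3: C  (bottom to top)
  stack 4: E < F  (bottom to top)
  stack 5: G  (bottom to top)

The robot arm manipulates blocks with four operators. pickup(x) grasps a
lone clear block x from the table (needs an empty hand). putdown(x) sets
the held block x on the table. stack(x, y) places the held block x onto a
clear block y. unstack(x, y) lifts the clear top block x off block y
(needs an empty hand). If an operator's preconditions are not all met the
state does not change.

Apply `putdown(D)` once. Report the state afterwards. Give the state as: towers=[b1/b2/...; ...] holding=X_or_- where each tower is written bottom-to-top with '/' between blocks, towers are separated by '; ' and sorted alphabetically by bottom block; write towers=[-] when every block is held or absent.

before: towers=[A; B; C; E/F; G] holding=D
pre[putdown(D)]: holding(D) yes
all met → apply putdown(D)
after:  towers=[A; B; C; D; E/F; G] holding=-

towers=[A; B; C; D; E/F; G] holding=-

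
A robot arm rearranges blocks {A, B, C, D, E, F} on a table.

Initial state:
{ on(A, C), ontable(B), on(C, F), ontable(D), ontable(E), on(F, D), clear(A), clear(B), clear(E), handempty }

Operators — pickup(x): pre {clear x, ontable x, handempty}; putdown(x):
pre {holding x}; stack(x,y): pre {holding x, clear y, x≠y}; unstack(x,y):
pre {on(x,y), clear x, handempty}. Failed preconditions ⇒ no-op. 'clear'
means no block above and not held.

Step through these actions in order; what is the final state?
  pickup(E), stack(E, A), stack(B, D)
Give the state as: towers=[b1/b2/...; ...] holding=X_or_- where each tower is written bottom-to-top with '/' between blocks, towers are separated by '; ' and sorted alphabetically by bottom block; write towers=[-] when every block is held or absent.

towers=[B; D/F/C/A/E] holding=-

step 1 (pickup(E)): towers=[B; D/F/C/A] holding=E
step 2 (stack(E, A)): towers=[B; D/F/C/A/E] holding=-
step 3 (stack(B, D)) [no-op]: towers=[B; D/F/C/A/E] holding=-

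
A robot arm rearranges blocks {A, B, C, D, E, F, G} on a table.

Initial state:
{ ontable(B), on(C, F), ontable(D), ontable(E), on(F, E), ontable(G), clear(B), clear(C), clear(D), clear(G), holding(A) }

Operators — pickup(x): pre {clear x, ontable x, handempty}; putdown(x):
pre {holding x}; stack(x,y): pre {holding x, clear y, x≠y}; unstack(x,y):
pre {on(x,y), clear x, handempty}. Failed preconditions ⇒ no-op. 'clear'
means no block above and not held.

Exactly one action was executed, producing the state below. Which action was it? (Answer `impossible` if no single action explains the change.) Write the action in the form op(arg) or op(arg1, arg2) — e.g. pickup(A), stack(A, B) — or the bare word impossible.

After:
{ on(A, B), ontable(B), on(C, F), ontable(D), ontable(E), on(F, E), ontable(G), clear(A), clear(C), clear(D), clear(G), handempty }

target: towers=[B/A; D; E/F/C; G] holding=-
        putdown(A) → towers=[A; B; D; E/F/C; G] holding=-
       stack(A, B) → towers=[B/A; D; E/F/C; G] holding=-  ← match
       stack(A, G) → towers=[B; D; E/F/C; G/A] holding=-
       stack(A, D) → towers=[B; D/A; E/F/C; G] holding=-
       stack(A, C) → towers=[B; D; E/F/C/A; G] holding=-

stack(A, B)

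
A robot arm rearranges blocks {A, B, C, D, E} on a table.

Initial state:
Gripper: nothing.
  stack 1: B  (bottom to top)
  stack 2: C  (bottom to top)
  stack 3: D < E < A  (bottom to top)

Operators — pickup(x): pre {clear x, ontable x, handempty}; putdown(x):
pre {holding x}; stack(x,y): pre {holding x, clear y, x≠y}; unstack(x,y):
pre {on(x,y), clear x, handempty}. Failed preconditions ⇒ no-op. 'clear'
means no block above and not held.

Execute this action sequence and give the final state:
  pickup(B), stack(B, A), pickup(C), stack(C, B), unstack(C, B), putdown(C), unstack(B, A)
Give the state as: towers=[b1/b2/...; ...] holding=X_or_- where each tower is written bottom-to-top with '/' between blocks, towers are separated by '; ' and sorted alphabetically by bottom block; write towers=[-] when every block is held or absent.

step 1 (pickup(B)): towers=[C; D/E/A] holding=B
step 2 (stack(B, A)): towers=[C; D/E/A/B] holding=-
step 3 (pickup(C)): towers=[D/E/A/B] holding=C
step 4 (stack(C, B)): towers=[D/E/A/B/C] holding=-
step 5 (unstack(C, B)): towers=[D/E/A/B] holding=C
step 6 (putdown(C)): towers=[C; D/E/A/B] holding=-
step 7 (unstack(B, A)): towers=[C; D/E/A] holding=B

towers=[C; D/E/A] holding=B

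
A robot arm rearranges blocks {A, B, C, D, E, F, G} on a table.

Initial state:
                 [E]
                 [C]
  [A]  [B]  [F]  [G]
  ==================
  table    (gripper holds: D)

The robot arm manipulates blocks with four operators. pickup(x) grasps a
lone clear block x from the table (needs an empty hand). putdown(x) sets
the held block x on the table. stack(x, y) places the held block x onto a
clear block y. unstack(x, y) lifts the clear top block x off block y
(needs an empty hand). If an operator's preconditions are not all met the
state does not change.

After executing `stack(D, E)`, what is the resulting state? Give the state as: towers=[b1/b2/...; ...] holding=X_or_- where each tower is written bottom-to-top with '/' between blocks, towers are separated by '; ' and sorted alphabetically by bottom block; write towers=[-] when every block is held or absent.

before: towers=[A; B; F; G/C/E] holding=D
pre[stack(D, E)]: holding(D) ✓, clear(E) ✓, D≠E ✓
all met → apply stack(D, E)
after:  towers=[A; B; F; G/C/E/D] holding=-

towers=[A; B; F; G/C/E/D] holding=-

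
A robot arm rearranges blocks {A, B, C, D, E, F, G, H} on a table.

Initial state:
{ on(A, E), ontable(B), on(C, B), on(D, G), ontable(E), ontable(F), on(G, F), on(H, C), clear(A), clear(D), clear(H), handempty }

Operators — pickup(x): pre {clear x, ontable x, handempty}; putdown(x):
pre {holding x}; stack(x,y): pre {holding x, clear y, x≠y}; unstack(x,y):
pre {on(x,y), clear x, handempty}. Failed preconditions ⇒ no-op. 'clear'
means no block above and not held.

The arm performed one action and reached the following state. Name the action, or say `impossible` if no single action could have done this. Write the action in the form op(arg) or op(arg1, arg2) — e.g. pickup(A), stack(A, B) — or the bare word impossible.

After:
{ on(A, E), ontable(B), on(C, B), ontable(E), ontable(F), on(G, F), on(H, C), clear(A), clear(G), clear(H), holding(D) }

target: towers=[B/C/H; E/A; F/G] holding=D
     unstack(A, E) → towers=[B/C/H; E; F/G/D] holding=A
     unstack(H, C) → towers=[B/C; E/A; F/G/D] holding=H
     unstack(D, G) → towers=[B/C/H; E/A; F/G] holding=D  ← match

unstack(D, G)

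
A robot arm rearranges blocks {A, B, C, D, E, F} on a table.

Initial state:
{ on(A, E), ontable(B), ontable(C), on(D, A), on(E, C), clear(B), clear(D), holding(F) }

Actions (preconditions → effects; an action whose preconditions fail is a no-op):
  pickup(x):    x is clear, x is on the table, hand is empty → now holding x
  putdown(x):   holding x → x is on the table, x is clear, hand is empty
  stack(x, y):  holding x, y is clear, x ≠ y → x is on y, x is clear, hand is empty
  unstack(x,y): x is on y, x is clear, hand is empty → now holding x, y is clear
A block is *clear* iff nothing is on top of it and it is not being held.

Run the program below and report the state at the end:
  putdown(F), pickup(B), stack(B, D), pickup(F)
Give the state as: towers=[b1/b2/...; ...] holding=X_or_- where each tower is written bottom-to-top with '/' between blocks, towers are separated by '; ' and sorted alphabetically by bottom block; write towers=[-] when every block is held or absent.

towers=[C/E/A/D/B] holding=F

step 1 (putdown(F)): towers=[B; C/E/A/D; F] holding=-
step 2 (pickup(B)): towers=[C/E/A/D; F] holding=B
step 3 (stack(B, D)): towers=[C/E/A/D/B; F] holding=-
step 4 (pickup(F)): towers=[C/E/A/D/B] holding=F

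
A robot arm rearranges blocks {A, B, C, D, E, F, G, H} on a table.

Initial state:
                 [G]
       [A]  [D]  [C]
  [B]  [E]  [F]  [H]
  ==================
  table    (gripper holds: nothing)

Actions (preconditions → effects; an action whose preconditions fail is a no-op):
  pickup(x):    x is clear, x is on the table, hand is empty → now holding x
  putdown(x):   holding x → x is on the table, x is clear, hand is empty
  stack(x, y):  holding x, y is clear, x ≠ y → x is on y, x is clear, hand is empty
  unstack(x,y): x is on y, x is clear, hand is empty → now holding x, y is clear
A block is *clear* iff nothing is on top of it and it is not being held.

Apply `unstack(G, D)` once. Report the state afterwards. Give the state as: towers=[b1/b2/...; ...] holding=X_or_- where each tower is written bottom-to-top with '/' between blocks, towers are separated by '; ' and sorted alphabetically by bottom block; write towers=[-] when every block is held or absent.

towers=[B; E/A; F/D; H/C/G] holding=-

before: towers=[B; E/A; F/D; H/C/G] holding=-
pre[unstack(G, D)]: on(G,D) no, clear(G) yes, handempty yes
on(G,D) unmet → unstack(G, D) is a no-op
after:  towers=[B; E/A; F/D; H/C/G] holding=-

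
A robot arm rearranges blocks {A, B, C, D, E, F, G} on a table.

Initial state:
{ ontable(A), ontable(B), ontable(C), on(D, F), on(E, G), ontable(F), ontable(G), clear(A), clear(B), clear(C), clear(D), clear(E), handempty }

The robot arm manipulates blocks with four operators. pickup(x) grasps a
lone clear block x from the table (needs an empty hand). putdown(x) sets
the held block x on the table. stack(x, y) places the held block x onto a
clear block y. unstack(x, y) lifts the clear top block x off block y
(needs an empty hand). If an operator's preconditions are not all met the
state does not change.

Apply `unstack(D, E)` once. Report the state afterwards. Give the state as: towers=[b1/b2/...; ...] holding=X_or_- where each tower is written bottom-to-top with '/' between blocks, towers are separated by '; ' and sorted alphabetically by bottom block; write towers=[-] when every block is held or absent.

before: towers=[A; B; C; F/D; G/E] holding=-
pre[unstack(D, E)]: on(D,E) no, clear(D) yes, handempty yes
on(D,E) unmet → unstack(D, E) is a no-op
after:  towers=[A; B; C; F/D; G/E] holding=-

towers=[A; B; C; F/D; G/E] holding=-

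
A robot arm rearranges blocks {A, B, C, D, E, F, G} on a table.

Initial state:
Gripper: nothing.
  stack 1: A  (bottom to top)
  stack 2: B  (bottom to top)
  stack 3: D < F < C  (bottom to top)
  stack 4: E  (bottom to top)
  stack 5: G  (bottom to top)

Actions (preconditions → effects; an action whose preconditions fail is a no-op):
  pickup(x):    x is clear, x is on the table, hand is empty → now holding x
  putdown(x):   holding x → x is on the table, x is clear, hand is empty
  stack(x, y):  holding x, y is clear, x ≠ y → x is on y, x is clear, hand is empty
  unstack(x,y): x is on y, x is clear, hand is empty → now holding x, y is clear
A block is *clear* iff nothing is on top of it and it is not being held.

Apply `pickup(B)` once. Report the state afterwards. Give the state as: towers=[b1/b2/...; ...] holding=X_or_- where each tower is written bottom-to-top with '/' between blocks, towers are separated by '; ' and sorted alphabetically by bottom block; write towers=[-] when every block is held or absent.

towers=[A; D/F/C; E; G] holding=B

before: towers=[A; B; D/F/C; E; G] holding=-
pre[pickup(B)]: clear(B) ✓, ontable(B) ✓, handempty ✓
all met → apply pickup(B)
after:  towers=[A; D/F/C; E; G] holding=B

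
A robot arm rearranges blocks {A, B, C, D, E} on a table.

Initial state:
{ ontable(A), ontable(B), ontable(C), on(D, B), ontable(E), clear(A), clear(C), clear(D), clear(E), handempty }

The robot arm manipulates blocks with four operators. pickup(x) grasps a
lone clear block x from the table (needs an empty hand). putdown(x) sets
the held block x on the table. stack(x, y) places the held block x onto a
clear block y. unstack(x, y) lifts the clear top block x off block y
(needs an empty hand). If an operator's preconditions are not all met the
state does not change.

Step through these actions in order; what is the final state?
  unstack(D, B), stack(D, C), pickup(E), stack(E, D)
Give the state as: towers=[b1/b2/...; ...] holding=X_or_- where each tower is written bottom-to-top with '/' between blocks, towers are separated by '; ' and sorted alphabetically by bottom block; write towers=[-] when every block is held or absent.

towers=[A; B; C/D/E] holding=-

step 1 (unstack(D, B)): towers=[A; B; C; E] holding=D
step 2 (stack(D, C)): towers=[A; B; C/D; E] holding=-
step 3 (pickup(E)): towers=[A; B; C/D] holding=E
step 4 (stack(E, D)): towers=[A; B; C/D/E] holding=-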